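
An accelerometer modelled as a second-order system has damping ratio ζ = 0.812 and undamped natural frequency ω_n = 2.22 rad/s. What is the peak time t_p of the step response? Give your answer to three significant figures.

The damped frequency is ω_d = ω_n√(1−ζ²) = 2.22·√(1−0.659) = 1.30 rad/s.
Peak time t_p = π/ω_d = π/1.30 = 2.42 s.

t_p ≈ 2.42 s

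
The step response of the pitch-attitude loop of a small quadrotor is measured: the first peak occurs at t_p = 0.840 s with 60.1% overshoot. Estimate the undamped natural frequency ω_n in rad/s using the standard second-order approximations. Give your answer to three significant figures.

From the overshoot, ζ = −ln(OS)/√(π²+ln²(OS)) = 0.160.
From t_p = π/ω_d, ω_d = π/0.840 = 3.74 rad/s, so ω_n = ω_d/√(1−ζ²) = 3.79 rad/s.

ω_n ≈ 3.79 rad/s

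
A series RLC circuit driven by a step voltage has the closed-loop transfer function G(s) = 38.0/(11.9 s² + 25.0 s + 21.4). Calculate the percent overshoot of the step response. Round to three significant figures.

Dividing through by 11.9: denominator becomes s² + 2.101 s + 1.798.
So ω_n = √1.798 = 1.34 rad/s and ζ = 2.101/(2·1.34) = 0.783.
%OS = 100 e^{−πζ/√(1−ζ²)} with ζ = 0.783 gives 1.91%.

%OS ≈ 1.91%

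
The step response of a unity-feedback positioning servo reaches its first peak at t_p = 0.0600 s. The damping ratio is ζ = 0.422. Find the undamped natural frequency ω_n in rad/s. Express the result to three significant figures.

ω_n ≈ 57.8 rad/s

Peak time t_p = π/ω_d, so ω_d = π/t_p = π/0.0600 = 52.4 rad/s.
ω_n = ω_d/√(1−ζ²) = 52.4/√0.822 = 57.8 rad/s.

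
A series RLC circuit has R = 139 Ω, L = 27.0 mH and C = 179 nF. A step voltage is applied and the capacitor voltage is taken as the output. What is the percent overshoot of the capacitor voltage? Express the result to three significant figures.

For a series RLC circuit (capacitor voltage as output), ω_n = 1/√(LC) = 1/√(27.0 mH · 179 nF) = 14400 rad/s.
ζ = (R/2)·√(C/L) = (139/2)·√(179 nF/27.0 mH) = 0.179.
Overshoot: exp(−π·0.179/√(1−0.179²)) = 0.565, i.e. 56.5%.

%OS ≈ 56.5%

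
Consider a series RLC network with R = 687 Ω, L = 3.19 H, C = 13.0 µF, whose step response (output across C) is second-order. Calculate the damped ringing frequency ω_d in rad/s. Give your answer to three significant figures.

ω_d ≈ 112 rad/s

For a series RLC circuit (capacitor voltage as output), ω_n = 1/√(LC) = 1/√(3.19 H · 13.0 µF) = 155 rad/s.
ζ = (R/2)·√(C/L) = (687/2)·√(13.0 µF/3.19 H) = 0.693.
ω_d = 155·√(1 − 0.693²) = 112 rad/s.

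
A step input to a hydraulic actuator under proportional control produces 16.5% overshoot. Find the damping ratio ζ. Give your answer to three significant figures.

From %OS = 100·exp(−πζ/√(1−ζ²)), invert to get ζ = −ln(OS)/√(π² + ln²(OS)) with OS = 0.165.
−ln 0.165 = 1.802, so ζ = 1.802/√(π² + 3.247) = 0.498.

ζ ≈ 0.498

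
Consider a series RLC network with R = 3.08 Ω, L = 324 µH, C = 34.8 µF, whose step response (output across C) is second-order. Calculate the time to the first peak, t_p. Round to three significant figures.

t_p ≈ 0.000386 s

For a series RLC circuit (capacitor voltage as output), ω_n = 1/√(LC) = 1/√(324 µH · 34.8 µF) = 9420 rad/s.
ζ = (R/2)·√(C/L) = (3.08/2)·√(34.8 µF/324 µH) = 0.505.
ω_d = 9420·√(1 − 0.505²) = 8130 rad/s. t_p = π/ω_d = 0.000386 s.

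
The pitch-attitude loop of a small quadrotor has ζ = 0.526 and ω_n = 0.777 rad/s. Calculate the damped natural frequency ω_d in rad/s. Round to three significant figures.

ω_d ≈ 0.661 rad/s

ω_d = ω_n√(1−ζ²) = 0.777·√0.723 = 0.661 rad/s.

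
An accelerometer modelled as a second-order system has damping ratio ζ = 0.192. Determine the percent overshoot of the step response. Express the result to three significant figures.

For an underdamped second-order system, %OS = 100·exp(−πζ/√(1−ζ²)).
πζ/√(1−ζ²) = π·0.192/√(1−0.0369) = 0.6146, so %OS = 100·e^(−0.6146) = 54.1%.

%OS ≈ 54.1%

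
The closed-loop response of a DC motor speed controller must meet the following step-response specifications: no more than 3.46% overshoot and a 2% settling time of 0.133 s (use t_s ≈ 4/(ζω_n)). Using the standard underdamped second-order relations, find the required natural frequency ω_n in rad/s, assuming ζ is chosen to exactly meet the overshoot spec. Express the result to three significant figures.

ω_n ≈ 41.2 rad/s

Inverting the overshoot relation: ζ = |ln 0.0346|/√(π² + ln²0.0346) = 0.731.
From t_s ≈ 4/(ζω_n): ω_n = 4/(ζ·t_s) = 4/(0.731·0.133) = 41.2 rad/s.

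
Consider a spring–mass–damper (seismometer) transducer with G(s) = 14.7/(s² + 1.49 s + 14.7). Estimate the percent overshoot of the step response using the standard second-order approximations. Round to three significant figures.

ω_n = √14.7 = 3.83 rad/s; ζ = 1.49/(2·3.83) = 0.194.
Overshoot: exp(−π·0.194/√(1−0.194²)) = 0.537, i.e. 53.7%.

%OS ≈ 53.7%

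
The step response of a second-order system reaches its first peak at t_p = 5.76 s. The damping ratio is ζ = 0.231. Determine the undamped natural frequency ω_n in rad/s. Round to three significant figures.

ω_n ≈ 0.561 rad/s

Peak time t_p = π/ω_d, so ω_d = π/t_p = π/5.76 = 0.545 rad/s.
ω_n = ω_d/√(1−ζ²) = 0.545/√0.947 = 0.561 rad/s.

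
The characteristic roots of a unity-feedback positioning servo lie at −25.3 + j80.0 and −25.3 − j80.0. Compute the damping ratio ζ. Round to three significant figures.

The poles are at −σ ± jω_d with σ = 25.3 and ω_d = 80.0, so ω_n = √(σ²+ω_d²) = 83.9 rad/s and ζ = σ/ω_n = 0.302.

ζ ≈ 0.302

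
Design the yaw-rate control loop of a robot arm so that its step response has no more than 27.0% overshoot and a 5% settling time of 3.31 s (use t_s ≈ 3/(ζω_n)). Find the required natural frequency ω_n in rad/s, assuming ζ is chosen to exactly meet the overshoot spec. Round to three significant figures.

From %OS = 100·exp(−πζ/√(1−ζ²)), invert to get ζ = −ln(OS)/√(π² + ln²(OS)) with OS = 0.270.
−ln 0.270 = 1.309, so ζ = 1.309/√(π² + 1.714) = 0.385.
Then ω_n = 3/(ζ t_s) = 3/(0.385 × 3.31) = 2.36 rad/s.

ω_n ≈ 2.36 rad/s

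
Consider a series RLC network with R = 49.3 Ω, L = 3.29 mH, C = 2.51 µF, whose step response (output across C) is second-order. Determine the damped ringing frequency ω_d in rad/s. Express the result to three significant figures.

ω_d ≈ 8060 rad/s

For a series RLC circuit (capacitor voltage as output), ω_n = 1/√(LC) = 1/√(3.29 mH · 2.51 µF) = 11000 rad/s.
ζ = (R/2)·√(C/L) = (49.3/2)·√(2.51 µF/3.29 mH) = 0.681.
ω_d = ω_n√(1−ζ²) = 8060 rad/s.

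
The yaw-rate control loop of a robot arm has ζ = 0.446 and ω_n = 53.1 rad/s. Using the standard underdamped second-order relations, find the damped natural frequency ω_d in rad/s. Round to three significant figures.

ω_d ≈ 47.5 rad/s

ω_d = ω_n√(1−ζ²) = 53.1·√0.801 = 47.5 rad/s.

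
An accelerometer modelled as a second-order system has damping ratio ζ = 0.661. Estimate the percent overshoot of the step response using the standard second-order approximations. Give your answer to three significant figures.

For an underdamped second-order system, %OS = 100·exp(−πζ/√(1−ζ²)).
πζ/√(1−ζ²) = π·0.661/√(1−0.437) = 2.767, so %OS = 100·e^(−2.767) = 6.28%.

%OS ≈ 6.28%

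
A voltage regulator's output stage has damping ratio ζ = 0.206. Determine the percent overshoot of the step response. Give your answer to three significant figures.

%OS ≈ 51.6%

For an underdamped second-order system, %OS = 100·exp(−πζ/√(1−ζ²)).
πζ/√(1−ζ²) = π·0.206/√(1−0.0424) = 0.6614, so %OS = 100·e^(−0.6614) = 51.6%.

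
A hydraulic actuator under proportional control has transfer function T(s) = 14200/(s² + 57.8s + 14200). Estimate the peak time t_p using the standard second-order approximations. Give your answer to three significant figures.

t_p ≈ 0.0272 s

Comparing the denominator to s² + 2ζω_n s + ω_n²: ω_n = √14200 = 119 rad/s, and 2ζω_n = 57.8 so ζ = 57.8/(2·119) = 0.243.
ω_d = ω_n√(1−ζ²) = 116 rad/s. Then t_p = π/ω_d = 0.0272 s.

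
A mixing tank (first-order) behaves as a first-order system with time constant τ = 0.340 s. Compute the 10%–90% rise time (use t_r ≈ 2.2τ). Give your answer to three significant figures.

t_r ≈ 0.748 s

t_r ≈ 2.2τ = 0.748 s.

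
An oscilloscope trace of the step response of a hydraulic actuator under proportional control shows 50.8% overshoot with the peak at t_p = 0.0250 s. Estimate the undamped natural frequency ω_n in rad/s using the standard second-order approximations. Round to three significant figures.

ω_n ≈ 129 rad/s

From the overshoot, ζ = −ln(OS)/√(π²+ln²(OS)) = 0.211.
t_p = π/ω_d ⇒ ω_d = 126 rad/s; then ω_n = ω_d/√(1−ζ²) = 129 rad/s.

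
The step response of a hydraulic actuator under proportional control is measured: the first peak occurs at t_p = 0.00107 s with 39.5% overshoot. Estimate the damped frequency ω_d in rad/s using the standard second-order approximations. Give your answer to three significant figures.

ω_d ≈ 2940 rad/s

t_p = π/ω_d, so ω_d = π/0.00107 = 2940 rad/s.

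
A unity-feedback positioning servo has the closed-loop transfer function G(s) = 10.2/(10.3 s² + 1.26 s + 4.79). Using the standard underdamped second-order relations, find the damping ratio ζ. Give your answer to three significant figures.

ζ ≈ 0.0897

Dividing through by 10.3: denominator becomes s² + 0.1223 s + 0.4650.
So ω_n = √0.4650 = 0.682 rad/s and ζ = 0.1223/(2·0.682) = 0.0897.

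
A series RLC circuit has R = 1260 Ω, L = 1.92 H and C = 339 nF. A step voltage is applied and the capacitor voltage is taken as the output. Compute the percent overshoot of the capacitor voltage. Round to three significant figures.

For a series RLC circuit (capacitor voltage as output), ω_n = 1/√(LC) = 1/√(1.92 H · 339 nF) = 1240 rad/s.
ζ = (R/2)·√(C/L) = (1260/2)·√(339 nF/1.92 H) = 0.265.
%OS = 100·exp(−πζ/√(1−ζ²)) = 42.2%.

%OS ≈ 42.2%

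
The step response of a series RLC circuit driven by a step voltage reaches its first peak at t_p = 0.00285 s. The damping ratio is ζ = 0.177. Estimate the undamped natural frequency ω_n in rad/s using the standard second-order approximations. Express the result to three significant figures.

Peak time t_p = π/ω_d, so ω_d = π/t_p = π/0.00285 = 1100 rad/s.
ω_n = ω_d/√(1−ζ²) = 1100/√0.969 = 1120 rad/s.

ω_n ≈ 1120 rad/s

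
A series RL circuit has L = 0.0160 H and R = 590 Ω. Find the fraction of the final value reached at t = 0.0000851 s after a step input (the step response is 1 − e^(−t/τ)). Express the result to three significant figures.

y/y_∞ ≈ 0.957

τ = L/R = 0.0160/590 = 0.0000271 s.
y(t)/y_∞ = 1 − e^(−t/τ) = 1 − e^(−0.0000851/0.0000271) = 1 − e^(−3.14) = 0.957.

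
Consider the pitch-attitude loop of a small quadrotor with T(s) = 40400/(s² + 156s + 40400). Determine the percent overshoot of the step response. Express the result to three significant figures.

Matching coefficients with s² + 2ζω_n s + ω_n² gives ω_n² = 40400 ⇒ ω_n = 201 rad/s, and ζ = 156/(2ω_n) = 0.388.
%OS = 100 e^{−πζ/√(1−ζ²)} with ζ = 0.388 gives 26.6%.

%OS ≈ 26.6%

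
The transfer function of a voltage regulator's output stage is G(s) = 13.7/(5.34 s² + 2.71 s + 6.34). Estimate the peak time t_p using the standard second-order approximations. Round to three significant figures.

t_p ≈ 2.96 s

Dividing through by 5.34: denominator becomes s² + 0.5075 s + 1.187.
So ω_n = √1.187 = 1.09 rad/s and ζ = 0.5075/(2·1.09) = 0.233.
ω_d = 1.09·√(1 − 0.233²) = 1.06 rad/s. t_p = π/ω_d = 2.96 s.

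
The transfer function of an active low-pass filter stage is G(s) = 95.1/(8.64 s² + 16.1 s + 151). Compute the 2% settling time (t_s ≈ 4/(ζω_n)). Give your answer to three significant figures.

Dividing through by 8.64: denominator becomes s² + 1.863 s + 17.48.
So ω_n = √17.48 = 4.18 rad/s and ζ = 1.863/(2·4.18) = 0.223.
t_s ≈ 4/(ζω_n) = 4.29 s.

t_s ≈ 4.29 s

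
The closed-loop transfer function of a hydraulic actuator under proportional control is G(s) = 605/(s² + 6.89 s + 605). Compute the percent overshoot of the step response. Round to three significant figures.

ω_n = √605 = 24.6 rad/s; ζ = 6.89/(2·24.6) = 0.140.
%OS = 100 e^{−πζ/√(1−ζ²)} with ζ = 0.140 gives 64.1%.

%OS ≈ 64.1%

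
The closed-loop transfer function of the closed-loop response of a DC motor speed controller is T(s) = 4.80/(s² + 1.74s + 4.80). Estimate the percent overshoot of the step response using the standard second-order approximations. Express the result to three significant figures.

Comparing the denominator to s² + 2ζω_n s + ω_n²: ω_n = √4.80 = 2.19 rad/s, and 2ζω_n = 1.74 so ζ = 1.74/(2·2.19) = 0.397.
%OS = 100·exp(−πζ/√(1−ζ²)) = 25.7%.

%OS ≈ 25.7%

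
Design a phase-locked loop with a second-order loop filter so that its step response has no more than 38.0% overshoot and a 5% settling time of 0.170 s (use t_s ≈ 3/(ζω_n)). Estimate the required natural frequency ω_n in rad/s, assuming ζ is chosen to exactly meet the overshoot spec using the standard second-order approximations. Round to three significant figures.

ω_n ≈ 60.0 rad/s

From %OS = 100·exp(−πζ/√(1−ζ²)), invert to get ζ = −ln(OS)/√(π² + ln²(OS)) with OS = 0.380.
−ln 0.380 = 0.9676, so ζ = 0.9676/√(π² + 0.9362) = 0.294.
Then ω_n = 3/(ζ t_s) = 3/(0.294 × 0.170) = 60.0 rad/s.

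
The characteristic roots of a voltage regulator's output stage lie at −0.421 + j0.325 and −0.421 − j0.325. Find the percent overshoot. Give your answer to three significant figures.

%OS ≈ 1.71%

|pole| = ω_n = √(0.421² + 0.325²) = 0.532 rad/s; ζ = cos θ = σ/ω_n = 0.792.
%OS = 100·exp(−πζ/√(1−ζ²)) = 1.71%.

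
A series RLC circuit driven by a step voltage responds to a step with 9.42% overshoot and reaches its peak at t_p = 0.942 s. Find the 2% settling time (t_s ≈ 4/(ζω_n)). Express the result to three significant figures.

t_s ≈ 1.60 s

ζ from %OS: ζ = |ln 0.0942|/√(π²+ln²0.0942) = 0.601.
t_p = π/ω_d ⇒ ω_d = 3.34 rad/s; then ω_n = ω_d/√(1−ζ²) = 4.17 rad/s.
t_s ≈ 4/(ζω_n) = 4/(0.601·4.17) = 1.60 s.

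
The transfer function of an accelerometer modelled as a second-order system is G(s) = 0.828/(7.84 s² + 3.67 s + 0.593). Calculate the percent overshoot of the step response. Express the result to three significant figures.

Dividing through by 7.84: denominator becomes s² + 0.4681 s + 0.07564.
So ω_n = √0.07564 = 0.275 rad/s and ζ = 0.4681/(2·0.275) = 0.851.
Overshoot: exp(−π·0.851/√(1−0.851²)) = 0.00615, i.e. 0.615%.

%OS ≈ 0.615%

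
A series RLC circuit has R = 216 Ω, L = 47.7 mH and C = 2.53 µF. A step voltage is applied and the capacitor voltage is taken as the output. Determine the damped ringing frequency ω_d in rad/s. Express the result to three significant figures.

For a series RLC circuit (capacitor voltage as output), ω_n = 1/√(LC) = 1/√(47.7 mH · 2.53 µF) = 2880 rad/s.
ζ = (R/2)·√(C/L) = (216/2)·√(2.53 µF/47.7 mH) = 0.787.
ω_d = 2880·√(1 − 0.787²) = 1780 rad/s.

ω_d ≈ 1780 rad/s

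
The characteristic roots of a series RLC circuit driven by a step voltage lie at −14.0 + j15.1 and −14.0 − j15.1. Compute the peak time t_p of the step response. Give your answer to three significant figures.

t_p = π/ω_d with ω_d = 15.1 (the imaginary part), so t_p = 0.208 s.

t_p ≈ 0.208 s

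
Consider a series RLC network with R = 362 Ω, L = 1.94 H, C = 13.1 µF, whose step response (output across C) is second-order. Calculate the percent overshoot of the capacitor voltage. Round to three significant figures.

%OS ≈ 18.7%

For a series RLC circuit (capacitor voltage as output), ω_n = 1/√(LC) = 1/√(1.94 H · 13.1 µF) = 198 rad/s.
ζ = (R/2)·√(C/L) = (362/2)·√(13.1 µF/1.94 H) = 0.470.
%OS = 100·exp(−πζ/√(1−ζ²)) = 18.7%.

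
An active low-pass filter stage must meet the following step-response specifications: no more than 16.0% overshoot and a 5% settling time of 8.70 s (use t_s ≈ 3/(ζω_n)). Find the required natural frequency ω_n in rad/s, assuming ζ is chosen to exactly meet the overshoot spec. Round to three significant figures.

ω_n ≈ 0.684 rad/s

ζ = −ln(OS)/√(π² + (ln OS)²). With OS = 0.160, ln OS = −1.833 and ζ = 1.833/3.637 = 0.504.
Then ω_n = 3/(ζ t_s) = 3/(0.504 × 8.70) = 0.684 rad/s.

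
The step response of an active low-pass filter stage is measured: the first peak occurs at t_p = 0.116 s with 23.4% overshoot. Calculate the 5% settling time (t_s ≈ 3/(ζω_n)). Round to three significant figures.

ζ from %OS: ζ = |ln 0.234|/√(π²+ln²0.234) = 0.420.
From t_p = π/ω_d, ω_d = π/0.116 = 27.1 rad/s, so ω_n = ω_d/√(1−ζ²) = 29.8 rad/s.
t_s ≈ 3/(ζω_n) = 3/(0.420·29.8) = 0.240 s.

t_s ≈ 0.240 s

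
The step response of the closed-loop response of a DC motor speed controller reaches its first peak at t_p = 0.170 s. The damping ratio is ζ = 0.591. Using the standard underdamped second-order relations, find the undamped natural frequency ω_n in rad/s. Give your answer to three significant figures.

ω_n ≈ 22.9 rad/s

Peak time t_p = π/ω_d, so ω_d = π/t_p = π/0.170 = 18.5 rad/s.
ω_n = ω_d/√(1−ζ²) = 18.5/√0.651 = 22.9 rad/s.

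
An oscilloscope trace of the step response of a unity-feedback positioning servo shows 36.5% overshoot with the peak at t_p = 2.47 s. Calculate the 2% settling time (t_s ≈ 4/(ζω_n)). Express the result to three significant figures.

From the overshoot, ζ = −ln(OS)/√(π²+ln²(OS)) = 0.305.
From t_p = π/ω_d, ω_d = π/2.47 = 1.27 rad/s, so ω_n = ω_d/√(1−ζ²) = 1.34 rad/s.
t_s ≈ 4/(ζω_n) = 4/(0.305·1.34) = 9.80 s.

t_s ≈ 9.80 s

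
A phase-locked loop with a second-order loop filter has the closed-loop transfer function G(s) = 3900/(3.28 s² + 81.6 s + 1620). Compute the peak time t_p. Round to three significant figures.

t_p ≈ 0.171 s

Dividing through by 3.28: denominator becomes s² + 24.88 s + 493.9.
So ω_n = √493.9 = 22.2 rad/s and ζ = 24.88/(2·22.2) = 0.560.
ω_d = ω_n√(1−ζ²) = 18.4 rad/s. t_p = π/ω_d = 0.171 s.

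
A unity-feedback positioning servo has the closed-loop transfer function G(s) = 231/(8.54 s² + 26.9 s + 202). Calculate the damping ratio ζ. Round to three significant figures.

ζ ≈ 0.324

Dividing through by 8.54: denominator becomes s² + 3.150 s + 23.65.
So ω_n = √23.65 = 4.86 rad/s and ζ = 3.150/(2·4.86) = 0.324.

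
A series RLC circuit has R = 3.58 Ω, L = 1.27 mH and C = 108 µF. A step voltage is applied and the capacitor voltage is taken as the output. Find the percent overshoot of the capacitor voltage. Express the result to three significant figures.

%OS ≈ 14.6%

For a series RLC circuit (capacitor voltage as output), ω_n = 1/√(LC) = 1/√(1.27 mH · 108 µF) = 2700 rad/s.
ζ = (R/2)·√(C/L) = (3.58/2)·√(108 µF/1.27 mH) = 0.522.
%OS = 100·exp(−πζ/√(1−ζ²)) = 14.6%.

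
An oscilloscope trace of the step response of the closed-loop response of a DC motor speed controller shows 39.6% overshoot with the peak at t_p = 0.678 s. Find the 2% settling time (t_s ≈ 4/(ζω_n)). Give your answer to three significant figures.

The overshoot fixes ζ = −ln(OS)/√(π²+ln²(OS)) = 0.283.
From t_p = π/ω_d, ω_d = π/0.678 = 4.63 rad/s, so ω_n = ω_d/√(1−ζ²) = 4.83 rad/s.
t_s ≈ 4/(ζω_n) = 4/(0.283·4.83) = 2.93 s.

t_s ≈ 2.93 s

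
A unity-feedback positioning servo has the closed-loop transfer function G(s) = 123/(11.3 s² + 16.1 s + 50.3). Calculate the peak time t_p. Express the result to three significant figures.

t_p ≈ 1.58 s

Dividing through by 11.3: denominator becomes s² + 1.425 s + 4.451.
So ω_n = √4.451 = 2.11 rad/s and ζ = 1.425/(2·2.11) = 0.338.
ω_d = ω_n√(1−ζ²) = 1.99 rad/s. t_p = π/ω_d = 1.58 s.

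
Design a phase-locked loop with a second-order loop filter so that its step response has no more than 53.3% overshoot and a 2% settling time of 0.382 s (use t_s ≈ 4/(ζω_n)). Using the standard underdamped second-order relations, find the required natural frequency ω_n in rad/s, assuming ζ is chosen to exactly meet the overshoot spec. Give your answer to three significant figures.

ω_n ≈ 53.3 rad/s

ζ = −ln(OS)/√(π² + (ln OS)²). With OS = 0.533, ln OS = −0.6292 and ζ = 0.6292/3.204 = 0.196.
Then ω_n = 4/(ζ t_s) = 4/(0.196 × 0.382) = 53.3 rad/s.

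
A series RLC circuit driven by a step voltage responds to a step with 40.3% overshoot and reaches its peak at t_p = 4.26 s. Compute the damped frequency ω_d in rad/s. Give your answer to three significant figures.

t_p = π/ω_d, so ω_d = π/4.26 = 0.737 rad/s.

ω_d ≈ 0.737 rad/s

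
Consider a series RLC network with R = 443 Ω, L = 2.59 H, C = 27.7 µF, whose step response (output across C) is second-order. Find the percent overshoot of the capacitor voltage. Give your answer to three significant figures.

For a series RLC circuit (capacitor voltage as output), ω_n = 1/√(LC) = 1/√(2.59 H · 27.7 µF) = 118 rad/s.
ζ = (R/2)·√(C/L) = (443/2)·√(27.7 µF/2.59 H) = 0.724.
%OS = 100 e^{−πζ/√(1−ζ²)} with ζ = 0.724 gives 3.68%.

%OS ≈ 3.68%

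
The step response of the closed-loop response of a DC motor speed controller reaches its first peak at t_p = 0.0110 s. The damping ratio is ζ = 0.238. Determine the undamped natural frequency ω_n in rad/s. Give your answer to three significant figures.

Peak time t_p = π/ω_d, so ω_d = π/t_p = π/0.0110 = 286 rad/s.
ω_n = ω_d/√(1−ζ²) = 286/√0.943 = 294 rad/s.

ω_n ≈ 294 rad/s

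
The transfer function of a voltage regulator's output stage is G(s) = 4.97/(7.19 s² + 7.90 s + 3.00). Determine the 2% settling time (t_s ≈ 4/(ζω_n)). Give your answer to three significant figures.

t_s ≈ 7.28 s

Dividing through by 7.19: denominator becomes s² + 1.099 s + 0.4172.
So ω_n = √0.4172 = 0.646 rad/s and ζ = 1.099/(2·0.646) = 0.850.
t_s ≈ 4/(ζω_n) = 7.28 s.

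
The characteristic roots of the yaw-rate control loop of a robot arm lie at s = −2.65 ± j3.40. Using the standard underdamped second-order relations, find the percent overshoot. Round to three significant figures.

With σ = 2.65, ω_d = 3.40: ω_n = √(σ²+ω_d²) = 4.31 rad/s, ζ = σ/ω_n = 0.615.
Overshoot: exp(−π·0.615/√(1−0.615²)) = 0.0864, i.e. 8.64%.

%OS ≈ 8.64%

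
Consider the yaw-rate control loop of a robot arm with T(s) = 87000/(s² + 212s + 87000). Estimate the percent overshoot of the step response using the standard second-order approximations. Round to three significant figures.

Matching coefficients with s² + 2ζω_n s + ω_n² gives ω_n² = 87000 ⇒ ω_n = 295 rad/s, and ζ = 212/(2ω_n) = 0.359.
%OS = 100·exp(−πζ/√(1−ζ²)) = 29.8%.

%OS ≈ 29.8%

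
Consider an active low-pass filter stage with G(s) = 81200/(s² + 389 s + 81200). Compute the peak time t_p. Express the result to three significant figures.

Matching coefficients with s² + 2ζω_n s + ω_n² gives ω_n² = 81200 ⇒ ω_n = 285 rad/s, and ζ = 389/(2ω_n) = 0.683.
ω_d = ω_n√(1−ζ²) = 208 rad/s. Then t_p = π/ω_d = 0.0151 s.

t_p ≈ 0.0151 s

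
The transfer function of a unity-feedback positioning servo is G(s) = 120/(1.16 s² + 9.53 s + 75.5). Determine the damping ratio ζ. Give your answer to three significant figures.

ζ ≈ 0.509

Dividing through by 1.16: denominator becomes s² + 8.216 s + 65.09.
So ω_n = √65.09 = 8.07 rad/s and ζ = 8.216/(2·8.07) = 0.509.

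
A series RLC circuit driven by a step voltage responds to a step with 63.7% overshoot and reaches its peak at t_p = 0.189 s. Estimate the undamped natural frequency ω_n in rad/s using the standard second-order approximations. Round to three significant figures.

ω_n ≈ 16.8 rad/s

From the overshoot, ζ = −ln(OS)/√(π²+ln²(OS)) = 0.142.
t_p = π/ω_d ⇒ ω_d = 16.6 rad/s; then ω_n = ω_d/√(1−ζ²) = 16.8 rad/s.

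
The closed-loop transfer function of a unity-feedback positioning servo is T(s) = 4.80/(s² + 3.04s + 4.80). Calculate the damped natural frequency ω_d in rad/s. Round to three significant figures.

Matching coefficients with s² + 2ζω_n s + ω_n² gives ω_n² = 4.80 ⇒ ω_n = 2.19 rad/s, and ζ = 3.04/(2ω_n) = 0.694.
The damped frequency ω_d = ω_n√(1−ζ²) = 1.58 rad/s.

ω_d ≈ 1.58 rad/s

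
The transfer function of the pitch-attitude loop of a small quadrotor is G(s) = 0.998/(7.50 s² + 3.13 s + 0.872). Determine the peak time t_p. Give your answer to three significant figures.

t_p ≈ 11.6 s

Dividing through by 7.50: denominator becomes s² + 0.4173 s + 0.1163.
So ω_n = √0.1163 = 0.341 rad/s and ζ = 0.4173/(2·0.341) = 0.612.
ω_d = 0.341·√(1 − 0.612²) = 0.270 rad/s. t_p = π/ω_d = 11.6 s.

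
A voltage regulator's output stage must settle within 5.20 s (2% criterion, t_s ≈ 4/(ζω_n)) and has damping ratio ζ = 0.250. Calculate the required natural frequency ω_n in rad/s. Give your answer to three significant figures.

ω_n ≈ 3.08 rad/s

Rearranging t_s ≈ 4/(ζω_n) gives ω_n = 4/(ζ·t_s) = 4/(0.250 × 5.20) = 3.08 rad/s.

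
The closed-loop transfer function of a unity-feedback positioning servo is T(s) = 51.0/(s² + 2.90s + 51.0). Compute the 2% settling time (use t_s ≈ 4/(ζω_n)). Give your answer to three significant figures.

ω_n = √51.0 = 7.14 rad/s; ζ = 2.90/(2·7.14) = 0.203.
t_s ≈ 4/(ζω_n) = 4/(0.203·7.14) = 2.76 s.

t_s ≈ 2.76 s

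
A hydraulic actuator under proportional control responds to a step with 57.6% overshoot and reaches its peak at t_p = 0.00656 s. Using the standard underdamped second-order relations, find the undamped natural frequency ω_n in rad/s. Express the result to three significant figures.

ω_n ≈ 486 rad/s

ζ from %OS: ζ = |ln 0.576|/√(π²+ln²0.576) = 0.173.
t_p = π/ω_d ⇒ ω_d = 479 rad/s; then ω_n = ω_d/√(1−ζ²) = 486 rad/s.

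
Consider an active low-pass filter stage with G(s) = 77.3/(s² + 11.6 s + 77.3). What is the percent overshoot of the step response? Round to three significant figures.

%OS ≈ 6.34%

ω_n = √77.3 = 8.79 rad/s; ζ = 11.6/(2·8.79) = 0.660.
Overshoot: exp(−π·0.660/√(1−0.660²)) = 0.0634, i.e. 6.34%.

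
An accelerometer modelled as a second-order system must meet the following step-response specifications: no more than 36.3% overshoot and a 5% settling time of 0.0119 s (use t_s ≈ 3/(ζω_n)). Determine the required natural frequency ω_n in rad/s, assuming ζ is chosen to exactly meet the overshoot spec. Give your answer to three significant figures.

ω_n ≈ 821 rad/s

From %OS = 100·exp(−πζ/√(1−ζ²)), invert to get ζ = −ln(OS)/√(π² + ln²(OS)) with OS = 0.363.
−ln 0.363 = 1.013, so ζ = 1.013/√(π² + 1.027) = 0.307.
From t_s ≈ 3/(ζω_n): ω_n = 3/(ζ·t_s) = 3/(0.307·0.0119) = 821 rad/s.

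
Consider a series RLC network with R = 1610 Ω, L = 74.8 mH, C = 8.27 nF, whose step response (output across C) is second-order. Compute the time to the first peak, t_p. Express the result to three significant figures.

t_p ≈ 0.0000811 s

For a series RLC circuit (capacitor voltage as output), ω_n = 1/√(LC) = 1/√(74.8 mH · 8.27 nF) = 40200 rad/s.
ζ = (R/2)·√(C/L) = (1610/2)·√(8.27 nF/74.8 mH) = 0.268.
The damped frequency ω_d = ω_n√(1−ζ²) = 38700 rad/s. t_p = π/ω_d = 0.0000811 s.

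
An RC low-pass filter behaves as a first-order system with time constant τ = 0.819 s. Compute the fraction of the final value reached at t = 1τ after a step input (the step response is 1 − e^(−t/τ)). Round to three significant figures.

y(t)/y_∞ = 1 − e^(−t/τ) = 1 − e^(−1) = 1 − e^(−1.00) = 0.632.

y/y_∞ ≈ 0.632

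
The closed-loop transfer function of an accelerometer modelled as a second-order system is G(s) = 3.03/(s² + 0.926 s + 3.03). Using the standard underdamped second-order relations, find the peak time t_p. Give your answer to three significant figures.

ω_n = √3.03 = 1.74 rad/s; ζ = 0.926/(2·1.74) = 0.266.
The damped frequency ω_d = ω_n√(1−ζ²) = 1.68 rad/s. Then t_p = π/ω_d = 1.87 s.

t_p ≈ 1.87 s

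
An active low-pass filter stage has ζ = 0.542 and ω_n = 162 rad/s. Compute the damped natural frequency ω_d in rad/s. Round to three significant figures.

ω_d = ω_n√(1−ζ²) = 162·√0.706 = 136 rad/s.

ω_d ≈ 136 rad/s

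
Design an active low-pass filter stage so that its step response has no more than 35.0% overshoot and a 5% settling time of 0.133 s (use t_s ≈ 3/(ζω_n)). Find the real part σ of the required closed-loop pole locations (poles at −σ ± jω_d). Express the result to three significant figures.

σ ≈ 22.6

The settling-time spec alone fixes σ = ζω_n = 3/t_s = 3/0.133 = 22.6.
(Overshoot then fixes ζ = 0.317 and hence ω_d = σ·√(1−ζ²)/ζ = 67.5 rad/s.)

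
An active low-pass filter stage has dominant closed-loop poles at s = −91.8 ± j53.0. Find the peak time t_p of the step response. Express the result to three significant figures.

t_p ≈ 0.0593 s

t_p = π/ω_d with ω_d = 53.0 (the imaginary part), so t_p = 0.0593 s.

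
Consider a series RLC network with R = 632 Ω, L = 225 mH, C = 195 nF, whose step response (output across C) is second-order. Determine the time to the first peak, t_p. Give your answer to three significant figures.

For a series RLC circuit (capacitor voltage as output), ω_n = 1/√(LC) = 1/√(225 mH · 195 nF) = 4770 rad/s.
ζ = (R/2)·√(C/L) = (632/2)·√(195 nF/225 mH) = 0.294.
ω_d = ω_n√(1−ζ²) = 4560 rad/s. t_p = π/ω_d = 0.000689 s.

t_p ≈ 0.000689 s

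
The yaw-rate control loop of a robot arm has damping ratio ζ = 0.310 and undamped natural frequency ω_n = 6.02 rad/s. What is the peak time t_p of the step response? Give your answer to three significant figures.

t_p ≈ 0.549 s

The damped frequency is ω_d = ω_n√(1−ζ²) = 6.02·√(1−0.0961) = 5.72 rad/s.
Peak time t_p = π/ω_d = π/5.72 = 0.549 s.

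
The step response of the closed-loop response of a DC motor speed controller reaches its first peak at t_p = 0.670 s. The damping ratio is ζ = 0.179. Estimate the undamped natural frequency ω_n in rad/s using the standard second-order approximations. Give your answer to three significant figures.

ω_n ≈ 4.77 rad/s

Peak time t_p = π/ω_d, so ω_d = π/t_p = π/0.670 = 4.69 rad/s.
ω_n = ω_d/√(1−ζ²) = 4.69/√0.968 = 4.77 rad/s.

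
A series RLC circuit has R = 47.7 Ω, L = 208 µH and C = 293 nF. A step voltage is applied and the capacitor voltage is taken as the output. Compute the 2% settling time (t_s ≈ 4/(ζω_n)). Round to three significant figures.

For a series RLC circuit (capacitor voltage as output), ω_n = 1/√(LC) = 1/√(208 µH · 293 nF) = 128000 rad/s.
ζ = (R/2)·√(C/L) = (47.7/2)·√(293 nF/208 µH) = 0.895.
t_s ≈ 4/(ζω_n) = 0.0000349 s.

t_s ≈ 0.0000349 s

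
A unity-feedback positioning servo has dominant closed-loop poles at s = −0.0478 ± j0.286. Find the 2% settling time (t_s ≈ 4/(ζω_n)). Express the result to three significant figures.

t_s ≈ 83.7 s

For poles at −σ ± jω_d, ζω_n = σ = 0.0478, so t_s ≈ 4/σ = 83.7 s.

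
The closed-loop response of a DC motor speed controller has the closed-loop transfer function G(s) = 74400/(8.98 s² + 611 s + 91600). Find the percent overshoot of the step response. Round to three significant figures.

Dividing through by 8.98: denominator becomes s² + 68.04 s + 10200.
So ω_n = √10200 = 101 rad/s and ζ = 68.04/(2·101) = 0.337.
Overshoot: exp(−π·0.337/√(1−0.337²)) = 0.325, i.e. 32.5%.

%OS ≈ 32.5%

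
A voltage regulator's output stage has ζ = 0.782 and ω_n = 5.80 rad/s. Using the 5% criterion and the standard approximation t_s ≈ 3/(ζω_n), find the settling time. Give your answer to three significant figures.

t_s ≈ 0.661 s

t_s ≈ 3/(ζω_n) = 3/(0.782 × 5.80) = 0.661 s.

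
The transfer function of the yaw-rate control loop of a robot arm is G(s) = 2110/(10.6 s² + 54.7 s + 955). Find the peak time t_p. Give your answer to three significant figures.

t_p ≈ 0.344 s

Dividing through by 10.6: denominator becomes s² + 5.160 s + 90.09.
So ω_n = √90.09 = 9.49 rad/s and ζ = 5.160/(2·9.49) = 0.272.
ω_d = ω_n√(1−ζ²) = 9.13 rad/s. t_p = π/ω_d = 0.344 s.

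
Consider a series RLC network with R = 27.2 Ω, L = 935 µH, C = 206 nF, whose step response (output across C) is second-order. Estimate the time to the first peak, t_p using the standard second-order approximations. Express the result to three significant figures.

t_p ≈ 0.0000445 s

For a series RLC circuit (capacitor voltage as output), ω_n = 1/√(LC) = 1/√(935 µH · 206 nF) = 72100 rad/s.
ζ = (R/2)·√(C/L) = (27.2/2)·√(206 nF/935 µH) = 0.202.
ω_d = 72100·√(1 − 0.202²) = 70600 rad/s. t_p = π/ω_d = 0.0000445 s.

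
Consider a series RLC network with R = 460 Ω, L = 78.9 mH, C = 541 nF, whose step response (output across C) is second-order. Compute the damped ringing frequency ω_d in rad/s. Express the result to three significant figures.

For a series RLC circuit (capacitor voltage as output), ω_n = 1/√(LC) = 1/√(78.9 mH · 541 nF) = 4840 rad/s.
ζ = (R/2)·√(C/L) = (460/2)·√(541 nF/78.9 mH) = 0.602.
The damped frequency ω_d = ω_n√(1−ζ²) = 3860 rad/s.

ω_d ≈ 3860 rad/s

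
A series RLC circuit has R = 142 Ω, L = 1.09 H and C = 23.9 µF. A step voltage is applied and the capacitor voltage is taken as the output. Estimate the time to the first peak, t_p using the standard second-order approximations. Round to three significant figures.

t_p ≈ 0.0170 s

For a series RLC circuit (capacitor voltage as output), ω_n = 1/√(LC) = 1/√(1.09 H · 23.9 µF) = 196 rad/s.
ζ = (R/2)·√(C/L) = (142/2)·√(23.9 µF/1.09 H) = 0.332.
ω_d = 196·√(1 − 0.332²) = 185 rad/s. t_p = π/ω_d = 0.0170 s.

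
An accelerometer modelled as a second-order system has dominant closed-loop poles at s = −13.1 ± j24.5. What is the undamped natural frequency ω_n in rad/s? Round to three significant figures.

ω_n ≈ 27.8 rad/s

|pole| = ω_n = √(13.1² + 24.5²) = 27.8 rad/s; ζ = cos θ = σ/ω_n = 0.472.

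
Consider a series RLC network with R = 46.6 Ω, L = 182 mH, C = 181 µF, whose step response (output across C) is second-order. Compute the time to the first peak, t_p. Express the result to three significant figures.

For a series RLC circuit (capacitor voltage as output), ω_n = 1/√(LC) = 1/√(182 mH · 181 µF) = 174 rad/s.
ζ = (R/2)·√(C/L) = (46.6/2)·√(181 µF/182 mH) = 0.735.
ω_d = 174·√(1 − 0.735²) = 118 rad/s. t_p = π/ω_d = 0.0266 s.

t_p ≈ 0.0266 s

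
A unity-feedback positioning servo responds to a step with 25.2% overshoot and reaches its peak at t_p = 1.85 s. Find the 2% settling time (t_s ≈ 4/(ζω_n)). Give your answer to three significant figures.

t_s ≈ 5.37 s

From the overshoot, ζ = −ln(OS)/√(π²+ln²(OS)) = 0.402.
From t_p = π/ω_d, ω_d = π/1.85 = 1.70 rad/s, so ω_n = ω_d/√(1−ζ²) = 1.85 rad/s.
t_s ≈ 4/(ζω_n) = 4/(0.402·1.85) = 5.37 s.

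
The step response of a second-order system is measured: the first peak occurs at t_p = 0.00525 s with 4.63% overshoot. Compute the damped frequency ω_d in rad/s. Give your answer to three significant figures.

t_p = π/ω_d, so ω_d = π/0.00525 = 598 rad/s.

ω_d ≈ 598 rad/s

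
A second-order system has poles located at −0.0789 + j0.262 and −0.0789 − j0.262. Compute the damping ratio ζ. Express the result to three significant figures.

With σ = 0.0789, ω_d = 0.262: ω_n = √(σ²+ω_d²) = 0.274 rad/s, ζ = σ/ω_n = 0.288.

ζ ≈ 0.288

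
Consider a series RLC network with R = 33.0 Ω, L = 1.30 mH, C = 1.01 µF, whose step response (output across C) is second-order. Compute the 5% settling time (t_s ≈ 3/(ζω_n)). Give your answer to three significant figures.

t_s ≈ 0.000236 s

For a series RLC circuit (capacitor voltage as output), ω_n = 1/√(LC) = 1/√(1.30 mH · 1.01 µF) = 27600 rad/s.
ζ = (R/2)·√(C/L) = (33.0/2)·√(1.01 µF/1.30 mH) = 0.460.
t_s ≈ 3/(ζω_n) = 0.000236 s.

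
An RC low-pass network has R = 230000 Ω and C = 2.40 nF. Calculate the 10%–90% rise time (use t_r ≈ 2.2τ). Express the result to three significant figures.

t_r ≈ 0.00121 s

τ = RC = 230000 × 2.40 nF = 0.000552 s.
t_r ≈ 2.2τ = 0.00121 s.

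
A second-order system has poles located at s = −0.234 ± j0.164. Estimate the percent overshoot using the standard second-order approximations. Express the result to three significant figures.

%OS ≈ 1.13%

|pole| = ω_n = √(0.234² + 0.164²) = 0.286 rad/s; ζ = cos θ = σ/ω_n = 0.819.
%OS = 100 e^{−πζ/√(1−ζ²)} with ζ = 0.819 gives 1.13%.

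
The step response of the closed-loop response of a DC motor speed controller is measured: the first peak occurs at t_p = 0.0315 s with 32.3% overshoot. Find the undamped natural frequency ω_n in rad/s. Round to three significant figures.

ω_n ≈ 106 rad/s

The overshoot fixes ζ = −ln(OS)/√(π²+ln²(OS)) = 0.338.
t_p = π/ω_d ⇒ ω_d = 99.7 rad/s; then ω_n = ω_d/√(1−ζ²) = 106 rad/s.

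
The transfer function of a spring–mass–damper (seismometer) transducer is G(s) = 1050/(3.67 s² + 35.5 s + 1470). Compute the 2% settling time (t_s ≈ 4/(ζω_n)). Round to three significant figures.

Dividing through by 3.67: denominator becomes s² + 9.673 s + 400.5.
So ω_n = √400.5 = 20.0 rad/s and ζ = 9.673/(2·20.0) = 0.242.
t_s ≈ 4/(ζω_n) = 0.827 s.

t_s ≈ 0.827 s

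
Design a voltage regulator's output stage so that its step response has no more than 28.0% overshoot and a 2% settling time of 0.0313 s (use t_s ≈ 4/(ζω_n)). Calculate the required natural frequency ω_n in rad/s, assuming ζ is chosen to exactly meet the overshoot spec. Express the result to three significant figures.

ζ = −ln(OS)/√(π² + (ln OS)²). With OS = 0.280, ln OS = −1.273 and ζ = 1.273/3.390 = 0.376.
From t_s ≈ 4/(ζω_n): ω_n = 4/(ζ·t_s) = 4/(0.376·0.0313) = 340 rad/s.

ω_n ≈ 340 rad/s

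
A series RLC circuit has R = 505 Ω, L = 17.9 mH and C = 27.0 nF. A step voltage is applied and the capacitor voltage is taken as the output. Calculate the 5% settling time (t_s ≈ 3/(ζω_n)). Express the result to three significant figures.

t_s ≈ 0.000213 s

For a series RLC circuit (capacitor voltage as output), ω_n = 1/√(LC) = 1/√(17.9 mH · 27.0 nF) = 45500 rad/s.
ζ = (R/2)·√(C/L) = (505/2)·√(27.0 nF/17.9 mH) = 0.310.
t_s ≈ 3/(ζω_n) = 0.000213 s.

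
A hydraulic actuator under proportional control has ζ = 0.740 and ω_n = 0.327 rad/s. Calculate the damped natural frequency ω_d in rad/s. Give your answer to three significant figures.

ω_d = ω_n√(1−ζ²) = 0.327·√0.452 = 0.220 rad/s.

ω_d ≈ 0.220 rad/s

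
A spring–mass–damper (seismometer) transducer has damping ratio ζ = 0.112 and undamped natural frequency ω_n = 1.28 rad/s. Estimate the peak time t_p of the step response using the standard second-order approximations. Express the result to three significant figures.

t_p ≈ 2.47 s

The damped frequency is ω_d = ω_n√(1−ζ²) = 1.28·√(1−0.0125) = 1.27 rad/s.
Peak time t_p = π/ω_d = π/1.27 = 2.47 s.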